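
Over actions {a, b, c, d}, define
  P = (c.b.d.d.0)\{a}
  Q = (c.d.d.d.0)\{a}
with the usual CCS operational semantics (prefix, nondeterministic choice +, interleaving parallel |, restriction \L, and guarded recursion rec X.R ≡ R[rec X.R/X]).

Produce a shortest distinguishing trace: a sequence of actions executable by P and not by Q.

P's transition system — 5 states:
  s0 = (c.b.d.d.0)\{a} :: -c-> s1
  s1 = (b.d.d.0)\{a} :: -b-> s2
  s2 = (d.d.0)\{a} :: -d-> s3
  s3 = (d.0)\{a} :: -d-> s4
  s4 = 0\{a} :: ·
Q's transition system — 5 states:
  t0 = (c.d.d.d.0)\{a} :: -c-> t1
  t1 = (d.d.d.0)\{a} :: -d-> t2
  t2 = (d.d.0)\{a} :: -d-> t3
  t3 = (d.0)\{a} :: -d-> t4
  t4 = 0\{a} :: ·
Trace ⟨cb⟩ through P, begin at {s0}:
  step 1 (c): {s1}
  step 2 (b): {s2}
  ✓ P
Trace ⟨cb⟩ through Q, begin at {t0}:
  step 1 (c): {t1}
  step 2 (b): ∅  — Q cannot continue

cb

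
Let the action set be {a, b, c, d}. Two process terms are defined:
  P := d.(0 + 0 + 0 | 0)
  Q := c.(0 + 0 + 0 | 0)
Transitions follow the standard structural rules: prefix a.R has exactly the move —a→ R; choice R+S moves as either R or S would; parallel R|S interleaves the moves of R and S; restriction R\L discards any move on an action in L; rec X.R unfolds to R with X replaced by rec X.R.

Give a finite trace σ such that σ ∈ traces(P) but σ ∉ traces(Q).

LTS(P): 2 reachable states
  p0 = d.(0 + 0 + 0 | 0) has moves --d--▸ p1
  p1 = 0 + 0 + 0 | 0 has moves (no moves)
LTS(Q): 2 reachable states
  q0 = c.(0 + 0 + 0 | 0) has moves --c--▸ q1
  q1 = 0 + 0 + 0 | 0 has moves (no moves)
Run σ = ⟨d⟩ on P: start {p0}
  after d @ step 1: {p1}
  ✓ P
Run σ = ⟨d⟩ on Q: start {q0}
  after d @ step 1: ∅  — Q cannot continue

d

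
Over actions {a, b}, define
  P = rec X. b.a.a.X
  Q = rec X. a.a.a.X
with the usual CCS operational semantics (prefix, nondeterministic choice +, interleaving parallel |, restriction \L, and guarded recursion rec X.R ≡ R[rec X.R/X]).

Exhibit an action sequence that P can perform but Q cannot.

b

P's transition system — 3 states:
  p0 = rec X. b.a.a.X | —b→ p1
  p1 = a.a.(rec X. b.a.a.X) | —a→ p2
  p2 = a.(rec X. b.a.a.X) | —a→ p0
Q's transition system — 3 states:
  q0 = rec X. a.a.a.X | —a→ q1
  q1 = a.a.(rec X. a.a.a.X) | —a→ q2
  q2 = a.(rec X. a.a.a.X) | —a→ q0
Run σ = ⟨b⟩ on P: start {p0}
  after b @ step 1: {p1}
  ✓ P
Run σ = ⟨b⟩ on Q: start {q0}
  after b @ step 1: no successor for Q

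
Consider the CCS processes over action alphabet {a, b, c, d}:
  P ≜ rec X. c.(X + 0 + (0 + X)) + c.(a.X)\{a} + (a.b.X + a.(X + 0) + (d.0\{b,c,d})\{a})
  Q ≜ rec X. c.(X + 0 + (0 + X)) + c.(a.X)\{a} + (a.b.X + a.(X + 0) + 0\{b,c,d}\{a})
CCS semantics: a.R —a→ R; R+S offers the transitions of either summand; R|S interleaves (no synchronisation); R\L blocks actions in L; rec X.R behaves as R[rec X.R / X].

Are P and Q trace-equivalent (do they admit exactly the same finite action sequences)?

P's transition system — 6 states:
  s0 = rec X. c.(X + 0 + (0 + X)) + c.(a.X)\{a} + (a.b.X + a.(X + 0) + (d.0\{b,c,d})\{a}) ⊢ ··a··> s1, ··a··> s2, ··c··> s3, ··c··> s4, ··d··> s5
  s1 = (rec X. c.(X + 0 + (0 + X)) + c.(a.X)\{a} + (a.b.X + a.(X + 0) + (d.0\{b,c,d})\{a})) + 0 ⊢ ··a··> s1, ··a··> s2, ··c··> s3, ··c··> s4, ··d··> s5
  s2 = b.(rec X. c.(X + 0 + (0 + X)) + c.(a.X)\{a} + (a.b.X + a.(X + 0) + (d.0\{b,c,d})\{a})) ⊢ ··b··> s0
  s3 = (a.(rec X. c.(X + 0 + (0 + X)) + c.(a.X)\{a} + (a.b.X + a.(X + 0) + (d.0\{b,c,d})\{a})))\{a} ⊢ ·
  s4 = (rec X. c.(X + 0 + (0 + X)) + c.(a.X)\{a} + (a.b.X + a.(X + 0) + (d.0\{b,c,d})\{a})) + 0 + (0 + (rec X. c.(X + 0 + (0 + X)) + c.(a.X)\{a} + (a.b.X + a.(X + 0) + (d.0\{b,c,d})\{a}))) ⊢ ··a··> s1, ··a··> s2, ··c··> s3, ··c··> s4, ··d··> s5
  s5 = 0\{b,c,d}\{a} ⊢ ·
Q's transition system — 5 states:
  t0 = rec X. c.(X + 0 + (0 + X)) + c.(a.X)\{a} + (a.b.X + a.(X + 0) + 0\{b,c,d}\{a}) ⊢ ··a··> t1, ··a··> t2, ··c··> t3, ··c··> t4
  t1 = (rec X. c.(X + 0 + (0 + X)) + c.(a.X)\{a} + (a.b.X + a.(X + 0) + 0\{b,c,d}\{a})) + 0 ⊢ ··a··> t1, ··a··> t2, ··c··> t3, ··c··> t4
  t2 = b.(rec X. c.(X + 0 + (0 + X)) + c.(a.X)\{a} + (a.b.X + a.(X + 0) + 0\{b,c,d}\{a})) ⊢ ··b··> t0
  t3 = (a.(rec X. c.(X + 0 + (0 + X)) + c.(a.X)\{a} + (a.b.X + a.(X + 0) + 0\{b,c,d}\{a})))\{a} ⊢ ·
  t4 = (rec X. c.(X + 0 + (0 + X)) + c.(a.X)\{a} + (a.b.X + a.(X + 0) + 0\{b,c,d}\{a})) + 0 + (0 + (rec X. c.(X + 0 + (0 + X)) + c.(a.X)\{a} + (a.b.X + a.(X + 0) + 0\{b,c,d}\{a}))) ⊢ ··a··> t1, ··a··> t2, ··c··> t3, ··c··> t4
Trace ⟨d⟩ through P, begin at {s0}:
  step 1 (d): {s5}
  — P admits the full trace.
Trace ⟨d⟩ through Q, begin at {t0}:
  step 1 (d): ∅ (Q stuck)

trace-distinct — witness ⟨d⟩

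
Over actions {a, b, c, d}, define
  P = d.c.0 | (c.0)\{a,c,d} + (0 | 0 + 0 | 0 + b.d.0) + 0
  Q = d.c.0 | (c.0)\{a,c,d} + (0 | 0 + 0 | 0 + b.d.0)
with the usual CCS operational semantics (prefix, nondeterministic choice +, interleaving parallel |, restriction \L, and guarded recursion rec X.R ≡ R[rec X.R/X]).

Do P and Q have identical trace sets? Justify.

trace-equivalent

P's transition system — 5 states:
  u0 = d.c.0 | (c.0)\{a,c,d} + (0 | 0 + 0 | 0 + b.d.0) + 0 :: —b→ u1, —d→ u2
  u1 = d.0 :: —d→ u3
  u2 = c.0 | (c.0)\{a,c,d} :: —c→ u4
  u3 = 0 :: (no moves)
  u4 = 0 | (c.0)\{a,c,d} :: (no moves)
Q's transition system — 5 states:
  v0 = d.c.0 | (c.0)\{a,c,d} + (0 | 0 + 0 | 0 + b.d.0) :: —b→ v1, —d→ v2
  v1 = d.0 :: —d→ v3
  v2 = c.0 | (c.0)\{a,c,d} :: —c→ v4
  v3 = 0 :: (no moves)
  v4 = 0 | (c.0)\{a,c,d} :: (no moves)
Partition-refinement fixed point:
  B0 = {u0, v0}
  B1 = {u2, v2}
  B2 = {u3, u4, v3, v4}
  B3 = {u1, v1}
u0 ∈ B0, v0 ∈ B0 → same block
Bisimilar ⇒ trace-equivalent.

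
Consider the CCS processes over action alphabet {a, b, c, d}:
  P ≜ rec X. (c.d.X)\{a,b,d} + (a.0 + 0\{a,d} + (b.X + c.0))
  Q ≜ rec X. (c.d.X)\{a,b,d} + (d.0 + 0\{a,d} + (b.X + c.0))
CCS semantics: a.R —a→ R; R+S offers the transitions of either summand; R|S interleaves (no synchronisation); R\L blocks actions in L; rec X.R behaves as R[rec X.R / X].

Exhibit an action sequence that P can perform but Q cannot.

a

LTS(P): 3 reachable states
  p0 = rec X. (c.d.X)\{a,b,d} + (a.0 + 0\{a,d} + (b.X + c.0)) | --a--▸ p1, --b--▸ p0, --c--▸ p1, --c--▸ p2
  p1 = 0 | (no moves)
  p2 = (d.(rec X. (c.d.X)\{a,b,d} + (a.0 + 0\{a,d} + (b.X + c.0))))\{a,b,d} | (no moves)
LTS(Q): 3 reachable states
  q0 = rec X. (c.d.X)\{a,b,d} + (d.0 + 0\{a,d} + (b.X + c.0)) | --b--▸ q0, --c--▸ q1, --c--▸ q2, --d--▸ q2
  q1 = (d.(rec X. (c.d.X)\{a,b,d} + (d.0 + 0\{a,d} + (b.X + c.0))))\{a,b,d} | (no moves)
  q2 = 0 | (no moves)
Executing a from P (initial set {p0}):
  [1] a ⇒ {p1}
  P completes σ.
Executing a from Q (initial set {q0}):
  [1] a ⇒ no successor for Q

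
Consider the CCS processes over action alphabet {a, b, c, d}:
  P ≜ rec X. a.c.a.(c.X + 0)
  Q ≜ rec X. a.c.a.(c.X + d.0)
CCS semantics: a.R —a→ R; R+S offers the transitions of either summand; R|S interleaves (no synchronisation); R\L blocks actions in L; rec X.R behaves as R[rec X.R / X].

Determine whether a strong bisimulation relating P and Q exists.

P's transition system — 4 states:
  m0 = rec X. a.c.a.(c.X + 0) :: ··a··> m1
  m1 = c.a.(c.(rec X. a.c.a.(c.X + 0)) + 0) :: ··c··> m2
  m2 = a.(c.(rec X. a.c.a.(c.X + 0)) + 0) :: ··a··> m3
  m3 = c.(rec X. a.c.a.(c.X + 0)) + 0 :: ··c··> m0
Q's transition system — 5 states:
  n0 = rec X. a.c.a.(c.X + d.0) :: ··a··> n1
  n1 = c.a.(c.(rec X. a.c.a.(c.X + d.0)) + d.0) :: ··c··> n2
  n2 = a.(c.(rec X. a.c.a.(c.X + d.0)) + d.0) :: ··a··> n3
  n3 = c.(rec X. a.c.a.(c.X + d.0)) + d.0 :: ··c··> n0, ··d··> n4
  n4 = 0 :: ·
Partition-refinement fixed point:
  B0 = {m0, m2}
  B1 = {m1, m3}
  B2 = {n0}
  B3 = {n1}
  B4 = {n2}
  B5 = {n3}
  B6 = {n4}
m0 ∈ B0, n0 ∈ B2 → different blocks

not bisimilar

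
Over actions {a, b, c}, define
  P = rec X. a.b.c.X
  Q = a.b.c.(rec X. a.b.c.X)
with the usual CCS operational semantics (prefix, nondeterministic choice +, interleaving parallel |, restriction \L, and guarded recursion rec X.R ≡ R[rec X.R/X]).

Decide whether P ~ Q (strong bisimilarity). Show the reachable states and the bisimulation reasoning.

Reachable graph of P (3 states):
  s0 = rec X. a.b.c.X | --a--▸ s1
  s1 = b.c.(rec X. a.b.c.X) | --b--▸ s2
  s2 = c.(rec X. a.b.c.X) | --c--▸ s0
Reachable graph of Q (4 states):
  t0 = a.b.c.(rec X. a.b.c.X) | --a--▸ t1
  t1 = b.c.(rec X. a.b.c.X) | --b--▸ t2
  t2 = c.(rec X. a.b.c.X) | --c--▸ t3
  t3 = rec X. a.b.c.X | --a--▸ t1
Bisimilarity quotient blocks:
  B0 = {s0, t0, t3}
  B1 = {s1, t1}
  B2 = {s2, t2}
s0 ∈ B0, t0 ∈ B0 → same block

YES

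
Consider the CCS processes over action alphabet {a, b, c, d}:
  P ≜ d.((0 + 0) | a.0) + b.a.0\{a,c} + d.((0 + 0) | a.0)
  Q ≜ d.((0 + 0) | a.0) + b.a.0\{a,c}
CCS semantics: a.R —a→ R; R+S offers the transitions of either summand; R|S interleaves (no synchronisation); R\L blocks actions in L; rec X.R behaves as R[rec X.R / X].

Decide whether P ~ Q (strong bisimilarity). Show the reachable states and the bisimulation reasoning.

YES

Reachable graph of P (5 states):
  p0 = d.((0 + 0) | a.0) + b.a.0\{a,c} + d.((0 + 0) | a.0) ⊢ —b→ p1, —d→ p2
  p1 = a.0\{a,c} ⊢ —a→ p3
  p2 = (0 + 0) | a.0 ⊢ —a→ p4
  p3 = 0\{a,c} ⊢ deadlocked
  p4 = (0 + 0) | 0 ⊢ deadlocked
Reachable graph of Q (5 states):
  q0 = d.((0 + 0) | a.0) + b.a.0\{a,c} ⊢ —b→ q1, —d→ q2
  q1 = a.0\{a,c} ⊢ —a→ q3
  q2 = (0 + 0) | a.0 ⊢ —a→ q4
  q3 = 0\{a,c} ⊢ deadlocked
  q4 = (0 + 0) | 0 ⊢ deadlocked
Coarsest stable partition (strong bisimilarity classes):
  B0 = {p0, q0}
  B1 = {p1, p2, q1, q2}
  B2 = {p3, p4, q3, q4}
p0 ∈ B0, q0 ∈ B0 → same block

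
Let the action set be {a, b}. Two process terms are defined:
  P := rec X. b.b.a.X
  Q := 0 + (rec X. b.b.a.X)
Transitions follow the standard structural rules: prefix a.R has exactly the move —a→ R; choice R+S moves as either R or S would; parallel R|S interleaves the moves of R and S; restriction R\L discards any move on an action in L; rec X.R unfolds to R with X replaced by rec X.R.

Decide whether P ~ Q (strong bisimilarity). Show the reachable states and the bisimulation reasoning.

Reachable graph of P (3 states):
  m0 = rec X. b.b.a.X → —b→ m1
  m1 = b.a.(rec X. b.b.a.X) → —b→ m2
  m2 = a.(rec X. b.b.a.X) → —a→ m0
Reachable graph of Q (4 states):
  n0 = 0 + (rec X. b.b.a.X) → —b→ n1
  n1 = b.a.(rec X. b.b.a.X) → —b→ n2
  n2 = a.(rec X. b.b.a.X) → —a→ n3
  n3 = rec X. b.b.a.X → —b→ n1
Partition-refinement fixed point:
  B0 = {m0, n0, n3}
  B1 = {m1, n1}
  B2 = {m2, n2}
m0 ∈ B0, n0 ∈ B0 → same block

bisimilar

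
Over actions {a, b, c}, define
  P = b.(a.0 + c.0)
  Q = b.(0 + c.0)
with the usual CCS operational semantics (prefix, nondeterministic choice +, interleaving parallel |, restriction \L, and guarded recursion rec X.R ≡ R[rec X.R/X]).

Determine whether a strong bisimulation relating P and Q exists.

Reachable graph of P (3 states):
  u0 = b.(a.0 + c.0) ⊢ —b→ u1
  u1 = a.0 + c.0 ⊢ —a→ u2, —c→ u2
  u2 = 0 ⊢ (no moves)
Reachable graph of Q (3 states):
  v0 = b.(0 + c.0) ⊢ —b→ v1
  v1 = 0 + c.0 ⊢ —c→ v2
  v2 = 0 ⊢ (no moves)
Partition-refinement fixed point:
  B0 = {u0}
  B1 = {u1}
  B2 = {u2, v2}
  B3 = {v0}
  B4 = {v1}
u0 ∈ B0, v0 ∈ B3 → different blocks

NO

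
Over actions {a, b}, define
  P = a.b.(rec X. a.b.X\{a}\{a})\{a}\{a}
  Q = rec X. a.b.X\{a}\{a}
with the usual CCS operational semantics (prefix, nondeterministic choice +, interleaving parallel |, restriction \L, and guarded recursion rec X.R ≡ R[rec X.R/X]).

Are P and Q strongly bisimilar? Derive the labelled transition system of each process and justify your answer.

Reachable graph of P (3 states):
  u0 = a.b.(rec X. a.b.X\{a}\{a})\{a}\{a} ⊢ ··a··> u1
  u1 = b.(rec X. a.b.X\{a}\{a})\{a}\{a} ⊢ ··b··> u2
  u2 = (rec X. a.b.X\{a}\{a})\{a}\{a} ⊢ (no moves)
Reachable graph of Q (3 states):
  v0 = rec X. a.b.X\{a}\{a} ⊢ ··a··> v1
  v1 = b.(rec X. a.b.X\{a}\{a})\{a}\{a} ⊢ ··b··> v2
  v2 = (rec X. a.b.X\{a}\{a})\{a}\{a} ⊢ (no moves)
Partition-refinement fixed point:
  B0 = {u0, v0}
  B1 = {u1, v1}
  B2 = {u2, v2}
u0 ∈ B0, v0 ∈ B0 → same block

bisimilar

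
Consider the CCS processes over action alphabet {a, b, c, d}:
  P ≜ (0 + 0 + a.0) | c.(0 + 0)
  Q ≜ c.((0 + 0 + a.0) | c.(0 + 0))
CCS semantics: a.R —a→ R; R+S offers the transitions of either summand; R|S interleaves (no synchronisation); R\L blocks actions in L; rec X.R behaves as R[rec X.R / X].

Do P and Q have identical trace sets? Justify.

Reachable graph of P (4 states):
  p0 = (0 + 0 + a.0) | c.(0 + 0) has moves --a--▸ p1, --c--▸ p2
  p1 = 0 | c.(0 + 0) has moves --c--▸ p3
  p2 = (0 + 0 + a.0) | (0 + 0) has moves --a--▸ p3
  p3 = 0 | (0 + 0) has moves (no moves)
Reachable graph of Q (5 states):
  q0 = c.((0 + 0 + a.0) | c.(0 + 0)) has moves --c--▸ q1
  q1 = (0 + 0 + a.0) | c.(0 + 0) has moves --a--▸ q2, --c--▸ q3
  q2 = 0 | c.(0 + 0) has moves --c--▸ q4
  q3 = (0 + 0 + a.0) | (0 + 0) has moves --a--▸ q4
  q4 = 0 | (0 + 0) has moves (no moves)
Run σ = ⟨a⟩ on P: start {p0}
  after a @ step 1: {p1}
  ✓ P
Run σ = ⟨a⟩ on Q: start {q0}
  after a @ step 1: no successor for Q

NO — witness ⟨a⟩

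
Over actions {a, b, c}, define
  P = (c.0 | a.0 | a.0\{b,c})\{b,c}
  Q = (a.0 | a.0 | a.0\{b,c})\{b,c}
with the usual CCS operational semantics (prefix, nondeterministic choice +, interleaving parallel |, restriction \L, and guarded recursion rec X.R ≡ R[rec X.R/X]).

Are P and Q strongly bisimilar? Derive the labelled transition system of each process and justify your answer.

Reachable graph of P (4 states):
  u0 = (c.0 | a.0 | a.0\{b,c})\{b,c} :: -a-> u1, -a-> u2
  u1 = (c.0 | 0 | a.0\{b,c})\{b,c} :: -a-> u3
  u2 = (c.0 | a.0 | 0\{b,c})\{b,c} :: -a-> u3
  u3 = (c.0 | 0 | 0\{b,c})\{b,c} :: deadlocked
Reachable graph of Q (8 states):
  v0 = (a.0 | a.0 | a.0\{b,c})\{b,c} :: -a-> v1, -a-> v2, -a-> v3
  v1 = (0 | a.0 | a.0\{b,c})\{b,c} :: -a-> v4, -a-> v5
  v2 = (a.0 | 0 | a.0\{b,c})\{b,c} :: -a-> v4, -a-> v6
  v3 = (a.0 | a.0 | 0\{b,c})\{b,c} :: -a-> v5, -a-> v6
  v4 = (0 | 0 | a.0\{b,c})\{b,c} :: -a-> v7
  v5 = (0 | a.0 | 0\{b,c})\{b,c} :: -a-> v7
  v6 = (a.0 | 0 | 0\{b,c})\{b,c} :: -a-> v7
  v7 = (0 | 0 | 0\{b,c})\{b,c} :: deadlocked
Partition-refinement fixed point:
  B0 = {u0, v1, v2, v3}
  B1 = {u1, u2, v4, v5, v6}
  B2 = {u3, v7}
  B3 = {v0}
u0 ∈ B0, v0 ∈ B3 → different blocks

NO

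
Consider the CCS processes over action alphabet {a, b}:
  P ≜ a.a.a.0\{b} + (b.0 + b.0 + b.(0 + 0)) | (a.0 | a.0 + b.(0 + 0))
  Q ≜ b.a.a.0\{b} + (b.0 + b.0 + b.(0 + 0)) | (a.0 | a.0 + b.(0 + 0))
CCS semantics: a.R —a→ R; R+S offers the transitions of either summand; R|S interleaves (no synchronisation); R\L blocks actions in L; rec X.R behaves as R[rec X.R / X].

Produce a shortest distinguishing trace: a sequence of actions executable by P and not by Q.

P's transition system — 18 states:
  u0 = a.a.a.0\{b} + (b.0 + b.0 + b.(0 + 0)) | (a.0 | a.0 + b.(0 + 0)) | =a=> u1, =a=> u2, =a=> u3, =b=> u4, =b=> u5, =b=> u6
  u1 = (b.0 + b.0 + b.(0 + 0)) | (0 | a.0) | =a=> u7, =b=> u8, =b=> u9
  u2 = (b.0 + b.0 + b.(0 + 0)) | (a.0 | 0) | =a=> u7, =b=> u10, =b=> u11
  u3 = a.a.0\{b} | =a=> u12
  u4 = (0 + 0) | (a.0 | a.0 + b.(0 + 0)) | =a=> u10, =a=> u8, =b=> u13
  u5 = (b.0 + b.0 + b.(0 + 0)) | (0 + 0) | =b=> u13, =b=> u14
  u6 = 0 | (a.0 | a.0 + b.(0 + 0)) | =a=> u11, =a=> u9, =b=> u14
  u7 = (b.0 + b.0 + b.(0 + 0)) | (0 | 0) | =b=> u15, =b=> u16
  u8 = (0 + 0) | (0 | a.0) | =a=> u15
  u9 = 0 | (0 | a.0) | =a=> u16
  u10 = (0 + 0) | (a.0 | 0) | =a=> u15
  u11 = 0 | (a.0 | 0) | =a=> u16
  u12 = a.0\{b} | =a=> u17
  u13 = (0 + 0) | (0 + 0) | (no moves)
  u14 = 0 | (0 + 0) | (no moves)
  u15 = (0 + 0) | (0 | 0) | (no moves)
  u16 = 0 | (0 | 0) | (no moves)
  u17 = 0\{b} | (no moves)
Q's transition system — 18 states:
  v0 = b.a.a.0\{b} + (b.0 + b.0 + b.(0 + 0)) | (a.0 | a.0 + b.(0 + 0)) | =a=> v1, =a=> v2, =b=> v3, =b=> v4, =b=> v5, =b=> v6
  v1 = (b.0 + b.0 + b.(0 + 0)) | (0 | a.0) | =a=> v7, =b=> v8, =b=> v9
  v2 = (b.0 + b.0 + b.(0 + 0)) | (a.0 | 0) | =a=> v7, =b=> v10, =b=> v11
  v3 = (0 + 0) | (a.0 | a.0 + b.(0 + 0)) | =a=> v10, =a=> v8, =b=> v12
  v4 = (b.0 + b.0 + b.(0 + 0)) | (0 + 0) | =b=> v12, =b=> v13
  v5 = 0 | (a.0 | a.0 + b.(0 + 0)) | =a=> v11, =a=> v9, =b=> v13
  v6 = a.a.0\{b} | =a=> v14
  v7 = (b.0 + b.0 + b.(0 + 0)) | (0 | 0) | =b=> v15, =b=> v16
  v8 = (0 + 0) | (0 | a.0) | =a=> v15
  v9 = 0 | (0 | a.0) | =a=> v16
  v10 = (0 + 0) | (a.0 | 0) | =a=> v15
  v11 = 0 | (a.0 | 0) | =a=> v16
  v12 = (0 + 0) | (0 + 0) | (no moves)
  v13 = 0 | (0 + 0) | (no moves)
  v14 = a.0\{b} | =a=> v17
  v15 = (0 + 0) | (0 | 0) | (no moves)
  v16 = 0 | (0 | 0) | (no moves)
  v17 = 0\{b} | (no moves)
Trace ⟨aaa⟩ through P, begin at {u0}:
  [1] a ⇒ {u1, u2, u3}
  [2] a ⇒ {u12, u7}
  [3] a ⇒ {u17}
  — P admits the full trace.
Trace ⟨aaa⟩ through Q, begin at {v0}:
  [1] a ⇒ {v1, v2}
  [2] a ⇒ {v7}
  [3] a ⇒ ∅ (Q stuck)

aaa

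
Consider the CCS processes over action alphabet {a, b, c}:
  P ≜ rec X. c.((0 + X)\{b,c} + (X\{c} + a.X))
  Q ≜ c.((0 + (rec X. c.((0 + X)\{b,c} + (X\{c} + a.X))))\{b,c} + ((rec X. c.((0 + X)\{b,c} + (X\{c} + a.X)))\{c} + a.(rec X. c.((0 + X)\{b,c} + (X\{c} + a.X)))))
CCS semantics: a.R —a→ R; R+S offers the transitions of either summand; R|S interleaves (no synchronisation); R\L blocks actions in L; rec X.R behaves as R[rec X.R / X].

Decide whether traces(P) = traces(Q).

P's transition system — 2 states:
  m0 = rec X. c.((0 + X)\{b,c} + (X\{c} + a.X)) has moves --c--▸ m1
  m1 = (0 + (rec X. c.((0 + X)\{b,c} + (X\{c} + a.X))))\{b,c} + ((rec X. c.((0 + X)\{b,c} + (X\{c} + a.X)))\{c} + a.(rec X. c.((0 + X)\{b,c} + (X\{c} + a.X)))) has moves --a--▸ m0
Q's transition system — 3 states:
  n0 = c.((0 + (rec X. c.((0 + X)\{b,c} + (X\{c} + a.X))))\{b,c} + ((rec X. c.((0 + X)\{b,c} + (X\{c} + a.X)))\{c} + a.(rec X. c.((0 + X)\{b,c} + (X\{c} + a.X))))) has moves --c--▸ n1
  n1 = (0 + (rec X. c.((0 + X)\{b,c} + (X\{c} + a.X))))\{b,c} + ((rec X. c.((0 + X)\{b,c} + (X\{c} + a.X)))\{c} + a.(rec X. c.((0 + X)\{b,c} + (X\{c} + a.X)))) has moves --a--▸ n2
  n2 = rec X. c.((0 + X)\{b,c} + (X\{c} + a.X)) has moves --c--▸ n1
Coarsest stable partition (strong bisimilarity classes):
  B0 = {m0, n0, n2}
  B1 = {m1, n1}
m0 ∈ B0, n0 ∈ B0 → same block
Bisimilar ⇒ trace-equivalent.

YES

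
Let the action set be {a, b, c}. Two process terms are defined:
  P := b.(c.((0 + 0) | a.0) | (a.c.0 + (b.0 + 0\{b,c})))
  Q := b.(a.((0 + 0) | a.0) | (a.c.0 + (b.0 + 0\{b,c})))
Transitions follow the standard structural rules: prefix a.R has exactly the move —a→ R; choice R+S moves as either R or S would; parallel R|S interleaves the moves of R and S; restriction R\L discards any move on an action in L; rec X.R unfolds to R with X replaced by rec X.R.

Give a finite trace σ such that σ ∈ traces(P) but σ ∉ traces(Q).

LTS(P): 10 reachable states
  m0 = b.(c.((0 + 0) | a.0) | (a.c.0 + (b.0 + 0\{b,c}))) has moves =b=> m1
  m1 = c.((0 + 0) | a.0) | (a.c.0 + (b.0 + 0\{b,c})) has moves =a=> m2, =b=> m3, =c=> m4
  m2 = c.((0 + 0) | a.0) | c.0 has moves =c=> m3, =c=> m5
  m3 = c.((0 + 0) | a.0) | 0 has moves =c=> m6
  m4 = (0 + 0) | a.0 | (a.c.0 + (b.0 + 0\{b,c})) has moves =a=> m5, =a=> m7, =b=> m6
  m5 = (0 + 0) | a.0 | c.0 has moves =a=> m8, =c=> m6
  m6 = (0 + 0) | a.0 | 0 has moves =a=> m9
  m7 = (0 + 0) | 0 | (a.c.0 + (b.0 + 0\{b,c})) has moves =a=> m8, =b=> m9
  m8 = (0 + 0) | 0 | c.0 has moves =c=> m9
  m9 = (0 + 0) | 0 | 0 has moves deadlocked
LTS(Q): 10 reachable states
  n0 = b.(a.((0 + 0) | a.0) | (a.c.0 + (b.0 + 0\{b,c}))) has moves =b=> n1
  n1 = a.((0 + 0) | a.0) | (a.c.0 + (b.0 + 0\{b,c})) has moves =a=> n2, =a=> n3, =b=> n4
  n2 = (0 + 0) | a.0 | (a.c.0 + (b.0 + 0\{b,c})) has moves =a=> n5, =a=> n6, =b=> n7
  n3 = a.((0 + 0) | a.0) | c.0 has moves =a=> n6, =c=> n4
  n4 = a.((0 + 0) | a.0) | 0 has moves =a=> n7
  n5 = (0 + 0) | 0 | (a.c.0 + (b.0 + 0\{b,c})) has moves =a=> n8, =b=> n9
  n6 = (0 + 0) | a.0 | c.0 has moves =a=> n8, =c=> n7
  n7 = (0 + 0) | a.0 | 0 has moves =a=> n9
  n8 = (0 + 0) | 0 | c.0 has moves =c=> n9
  n9 = (0 + 0) | 0 | 0 has moves deadlocked
Run σ = ⟨bc⟩ on P: start {m0}
  after b @ step 1: {m1}
  after c @ step 2: {m4}
  P completes σ.
Run σ = ⟨bc⟩ on Q: start {n0}
  after b @ step 1: {n1}
  after c @ step 2: no successor for Q

bc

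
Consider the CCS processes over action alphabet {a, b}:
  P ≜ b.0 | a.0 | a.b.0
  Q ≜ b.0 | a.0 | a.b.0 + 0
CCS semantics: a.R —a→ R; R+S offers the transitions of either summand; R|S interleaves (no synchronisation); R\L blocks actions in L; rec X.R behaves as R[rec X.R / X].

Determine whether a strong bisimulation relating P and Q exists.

P's transition system — 12 states:
  m0 = b.0 | a.0 | a.b.0 | -a-> m1, -a-> m2, -b-> m3
  m1 = b.0 | 0 | a.b.0 | -a-> m4, -b-> m5
  m2 = b.0 | a.0 | b.0 | -a-> m4, -b-> m6, -b-> m7
  m3 = 0 | a.0 | a.b.0 | -a-> m5, -a-> m6
  m4 = b.0 | 0 | b.0 | -b-> m8, -b-> m9
  m5 = 0 | 0 | a.b.0 | -a-> m8
  m6 = 0 | a.0 | b.0 | -a-> m8, -b-> m10
  m7 = b.0 | a.0 | 0 | -a-> m9, -b-> m10
  m8 = 0 | 0 | b.0 | -b-> m11
  m9 = b.0 | 0 | 0 | -b-> m11
  m10 = 0 | a.0 | 0 | -a-> m11
  m11 = 0 | 0 | 0 | stopped
Q's transition system — 12 states:
  n0 = b.0 | a.0 | a.b.0 + 0 | -a-> n1, -a-> n2, -b-> n3
  n1 = b.0 | 0 | a.b.0 | -a-> n4, -b-> n5
  n2 = b.0 | a.0 | b.0 | -a-> n4, -b-> n6, -b-> n7
  n3 = 0 | a.0 | a.b.0 | -a-> n5, -a-> n6
  n4 = b.0 | 0 | b.0 | -b-> n8, -b-> n9
  n5 = 0 | 0 | a.b.0 | -a-> n8
  n6 = 0 | a.0 | b.0 | -a-> n8, -b-> n10
  n7 = b.0 | a.0 | 0 | -a-> n9, -b-> n10
  n8 = 0 | 0 | b.0 | -b-> n11
  n9 = b.0 | 0 | 0 | -b-> n11
  n10 = 0 | a.0 | 0 | -a-> n11
  n11 = 0 | 0 | 0 | stopped
Partition-refinement fixed point:
  B0 = {m0, n0}
  B1 = {m1, n1}
  B2 = {m5, n5}
  B3 = {m8, m9, n8, n9}
  B4 = {m11, n11}
  B5 = {m4, n4}
  B6 = {m2, n2}
  B7 = {m6, m7, n6, n7}
  B8 = {m10, n10}
  B9 = {m3, n3}
m0 ∈ B0, n0 ∈ B0 → same block

P ~ Q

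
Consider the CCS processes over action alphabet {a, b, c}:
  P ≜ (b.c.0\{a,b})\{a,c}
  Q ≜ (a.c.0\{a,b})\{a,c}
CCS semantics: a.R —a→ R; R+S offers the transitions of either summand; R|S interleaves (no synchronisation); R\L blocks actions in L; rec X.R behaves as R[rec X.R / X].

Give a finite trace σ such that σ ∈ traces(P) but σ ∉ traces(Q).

Reachable graph of P (2 states):
  m0 = (b.c.0\{a,b})\{a,c} | —b→ m1
  m1 = (c.0\{a,b})\{a,c} | (no moves)
Reachable graph of Q (1 states):
  n0 = (a.c.0\{a,b})\{a,c} | (no moves)
Executing b from P (initial set {m0}):
  [1] b ⇒ {m1}
  P completes σ.
Executing b from Q (initial set {n0}):
  [1] b ⇒ ∅ (Q stuck)

b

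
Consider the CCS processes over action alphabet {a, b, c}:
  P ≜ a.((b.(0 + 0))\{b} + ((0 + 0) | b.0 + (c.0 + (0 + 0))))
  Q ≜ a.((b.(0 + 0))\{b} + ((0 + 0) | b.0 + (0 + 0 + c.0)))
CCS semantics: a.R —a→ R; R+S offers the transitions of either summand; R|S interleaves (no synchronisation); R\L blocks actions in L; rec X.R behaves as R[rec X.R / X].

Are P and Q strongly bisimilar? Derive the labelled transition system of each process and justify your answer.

P's transition system — 4 states:
  m0 = a.((b.(0 + 0))\{b} + ((0 + 0) | b.0 + (c.0 + (0 + 0)))) ⊢ ··a··> m1
  m1 = (b.(0 + 0))\{b} + ((0 + 0) | b.0 + (c.0 + (0 + 0))) ⊢ ··b··> m2, ··c··> m3
  m2 = (0 + 0) | 0 ⊢ ·
  m3 = 0 ⊢ ·
Q's transition system — 4 states:
  n0 = a.((b.(0 + 0))\{b} + ((0 + 0) | b.0 + (0 + 0 + c.0))) ⊢ ··a··> n1
  n1 = (b.(0 + 0))\{b} + ((0 + 0) | b.0 + (0 + 0 + c.0)) ⊢ ··b··> n2, ··c··> n3
  n2 = (0 + 0) | 0 ⊢ ·
  n3 = 0 ⊢ ·
Bisimilarity quotient blocks:
  B0 = {m0, n0}
  B1 = {m1, n1}
  B2 = {m2, m3, n2, n3}
m0 ∈ B0, n0 ∈ B0 → same block

P ~ Q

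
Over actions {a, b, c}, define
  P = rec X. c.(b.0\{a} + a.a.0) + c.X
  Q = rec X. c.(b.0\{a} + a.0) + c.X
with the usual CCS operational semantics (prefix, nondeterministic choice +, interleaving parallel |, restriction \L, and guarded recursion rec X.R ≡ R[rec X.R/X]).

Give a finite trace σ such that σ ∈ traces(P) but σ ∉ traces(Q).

P's transition system — 5 states:
  p0 = rec X. c.(b.0\{a} + a.a.0) + c.X :: ··c··> p0, ··c··> p1
  p1 = b.0\{a} + a.a.0 :: ··a··> p2, ··b··> p3
  p2 = a.0 :: ··a··> p4
  p3 = 0\{a} :: stopped
  p4 = 0 :: stopped
Q's transition system — 4 states:
  q0 = rec X. c.(b.0\{a} + a.0) + c.X :: ··c··> q0, ··c··> q1
  q1 = b.0\{a} + a.0 :: ··a··> q2, ··b··> q3
  q2 = 0 :: stopped
  q3 = 0\{a} :: stopped
Trace ⟨caa⟩ through P, begin at {p0}:
  [1] c ⇒ {p0, p1}
  [2] a ⇒ {p2}
  [3] a ⇒ {p4}
  ✓ P
Trace ⟨caa⟩ through Q, begin at {q0}:
  [1] c ⇒ {q0, q1}
  [2] a ⇒ {q2}
  [3] a ⇒ ∅  — Q cannot continue

caa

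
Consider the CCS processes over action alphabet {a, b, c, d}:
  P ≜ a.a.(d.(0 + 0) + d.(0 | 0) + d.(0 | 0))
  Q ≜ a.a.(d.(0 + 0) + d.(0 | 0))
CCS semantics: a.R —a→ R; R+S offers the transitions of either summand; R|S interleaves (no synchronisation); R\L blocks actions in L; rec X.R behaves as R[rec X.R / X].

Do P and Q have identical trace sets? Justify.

P's transition system — 5 states:
  s0 = a.a.(d.(0 + 0) + d.(0 | 0) + d.(0 | 0)) | =a=> s1
  s1 = a.(d.(0 + 0) + d.(0 | 0) + d.(0 | 0)) | =a=> s2
  s2 = d.(0 + 0) + d.(0 | 0) + d.(0 | 0) | =d=> s3, =d=> s4
  s3 = 0 + 0 | (no moves)
  s4 = 0 | 0 | (no moves)
Q's transition system — 5 states:
  t0 = a.a.(d.(0 + 0) + d.(0 | 0)) | =a=> t1
  t1 = a.(d.(0 + 0) + d.(0 | 0)) | =a=> t2
  t2 = d.(0 + 0) + d.(0 | 0) | =d=> t3, =d=> t4
  t3 = 0 + 0 | (no moves)
  t4 = 0 | 0 | (no moves)
Coarsest stable partition (strong bisimilarity classes):
  B0 = {s0, t0}
  B1 = {s1, t1}
  B2 = {s2, t2}
  B3 = {s3, s4, t3, t4}
s0 ∈ B0, t0 ∈ B0 → same block
Bisimilar ⇒ trace-equivalent.

trace-equivalent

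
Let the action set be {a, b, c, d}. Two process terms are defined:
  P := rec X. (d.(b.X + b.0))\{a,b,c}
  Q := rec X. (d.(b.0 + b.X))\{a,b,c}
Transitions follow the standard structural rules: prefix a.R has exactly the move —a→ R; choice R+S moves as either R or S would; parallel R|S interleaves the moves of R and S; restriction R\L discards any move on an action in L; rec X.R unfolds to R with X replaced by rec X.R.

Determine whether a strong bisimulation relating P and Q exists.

P ~ Q

Reachable graph of P (2 states):
  s0 = rec X. (d.(b.X + b.0))\{a,b,c} has moves ··d··> s1
  s1 = (b.(rec X. (d.(b.X + b.0))\{a,b,c}) + b.0)\{a,b,c} has moves (no moves)
Reachable graph of Q (2 states):
  t0 = rec X. (d.(b.0 + b.X))\{a,b,c} has moves ··d··> t1
  t1 = (b.0 + b.(rec X. (d.(b.0 + b.X))\{a,b,c}))\{a,b,c} has moves (no moves)
Bisimilarity quotient blocks:
  B0 = {s0, t0}
  B1 = {s1, t1}
s0 ∈ B0, t0 ∈ B0 → same block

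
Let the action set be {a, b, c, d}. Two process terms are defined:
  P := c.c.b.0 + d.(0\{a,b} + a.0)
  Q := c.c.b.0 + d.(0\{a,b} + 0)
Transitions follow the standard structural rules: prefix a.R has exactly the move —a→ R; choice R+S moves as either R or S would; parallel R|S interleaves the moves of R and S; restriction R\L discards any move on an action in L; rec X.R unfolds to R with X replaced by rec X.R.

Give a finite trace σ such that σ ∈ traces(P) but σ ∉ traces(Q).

P's transition system — 5 states:
  p0 = c.c.b.0 + d.(0\{a,b} + a.0) :: -c-> p1, -d-> p2
  p1 = c.b.0 :: -c-> p3
  p2 = 0\{a,b} + a.0 :: -a-> p4
  p3 = b.0 :: -b-> p4
  p4 = 0 :: deadlocked
Q's transition system — 5 states:
  q0 = c.c.b.0 + d.(0\{a,b} + 0) :: -c-> q1, -d-> q2
  q1 = c.b.0 :: -c-> q3
  q2 = 0\{a,b} + 0 :: deadlocked
  q3 = b.0 :: -b-> q4
  q4 = 0 :: deadlocked
Executing da from P (initial set {p0}):
  after d @ step 1: {p2}
  after a @ step 2: {p4}
  ✓ P
Executing da from Q (initial set {q0}):
  after d @ step 1: {q2}
  after a @ step 2: ∅ (Q stuck)

da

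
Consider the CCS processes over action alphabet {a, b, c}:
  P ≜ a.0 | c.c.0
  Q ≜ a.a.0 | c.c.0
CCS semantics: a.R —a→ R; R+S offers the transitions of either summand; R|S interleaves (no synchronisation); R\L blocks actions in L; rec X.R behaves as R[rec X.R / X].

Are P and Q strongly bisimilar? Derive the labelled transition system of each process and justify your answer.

NO

P's transition system — 6 states:
  m0 = a.0 | c.c.0 has moves =a=> m1, =c=> m2
  m1 = 0 | c.c.0 has moves =c=> m3
  m2 = a.0 | c.0 has moves =a=> m3, =c=> m4
  m3 = 0 | c.0 has moves =c=> m5
  m4 = a.0 | 0 has moves =a=> m5
  m5 = 0 | 0 has moves deadlocked
Q's transition system — 9 states:
  n0 = a.a.0 | c.c.0 has moves =a=> n1, =c=> n2
  n1 = a.0 | c.c.0 has moves =a=> n3, =c=> n4
  n2 = a.a.0 | c.0 has moves =a=> n4, =c=> n5
  n3 = 0 | c.c.0 has moves =c=> n6
  n4 = a.0 | c.0 has moves =a=> n6, =c=> n7
  n5 = a.a.0 | 0 has moves =a=> n7
  n6 = 0 | c.0 has moves =c=> n8
  n7 = a.0 | 0 has moves =a=> n8
  n8 = 0 | 0 has moves deadlocked
Coarsest stable partition (strong bisimilarity classes):
  B0 = {m0, n1}
  B1 = {m1, n3}
  B2 = {m3, n6}
  B3 = {m5, n8}
  B4 = {m2, n4}
  B5 = {m4, n7}
  B6 = {n0}
  B7 = {n2}
  B8 = {n5}
m0 ∈ B0, n0 ∈ B6 → different blocks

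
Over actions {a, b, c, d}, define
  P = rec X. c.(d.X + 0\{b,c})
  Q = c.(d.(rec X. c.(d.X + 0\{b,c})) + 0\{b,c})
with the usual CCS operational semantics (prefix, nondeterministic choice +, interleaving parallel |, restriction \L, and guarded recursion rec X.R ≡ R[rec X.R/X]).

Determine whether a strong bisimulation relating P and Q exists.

P's transition system — 2 states:
  s0 = rec X. c.(d.X + 0\{b,c}) ⊢ =c=> s1
  s1 = d.(rec X. c.(d.X + 0\{b,c})) + 0\{b,c} ⊢ =d=> s0
Q's transition system — 3 states:
  t0 = c.(d.(rec X. c.(d.X + 0\{b,c})) + 0\{b,c}) ⊢ =c=> t1
  t1 = d.(rec X. c.(d.X + 0\{b,c})) + 0\{b,c} ⊢ =d=> t2
  t2 = rec X. c.(d.X + 0\{b,c}) ⊢ =c=> t1
Partition-refinement fixed point:
  B0 = {s0, t0, t2}
  B1 = {s1, t1}
s0 ∈ B0, t0 ∈ B0 → same block

P ~ Q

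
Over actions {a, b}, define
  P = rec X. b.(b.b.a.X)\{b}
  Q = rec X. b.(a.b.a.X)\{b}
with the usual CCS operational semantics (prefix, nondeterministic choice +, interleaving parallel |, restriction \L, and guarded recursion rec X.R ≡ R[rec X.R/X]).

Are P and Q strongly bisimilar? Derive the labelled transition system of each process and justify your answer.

NO

LTS(P): 2 reachable states
  m0 = rec X. b.(b.b.a.X)\{b} → =b=> m1
  m1 = (b.b.a.(rec X. b.(b.b.a.X)\{b}))\{b} → stopped
LTS(Q): 3 reachable states
  n0 = rec X. b.(a.b.a.X)\{b} → =b=> n1
  n1 = (a.b.a.(rec X. b.(a.b.a.X)\{b}))\{b} → =a=> n2
  n2 = (b.a.(rec X. b.(a.b.a.X)\{b}))\{b} → stopped
Bisimilarity quotient blocks:
  B0 = {m0}
  B1 = {m1, n2}
  B2 = {n0}
  B3 = {n1}
m0 ∈ B0, n0 ∈ B2 → different blocks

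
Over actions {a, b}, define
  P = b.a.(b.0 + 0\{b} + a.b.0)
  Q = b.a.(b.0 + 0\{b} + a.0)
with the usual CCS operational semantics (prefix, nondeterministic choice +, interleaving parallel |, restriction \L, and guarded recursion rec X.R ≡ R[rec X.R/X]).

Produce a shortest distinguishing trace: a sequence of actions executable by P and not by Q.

Reachable graph of P (5 states):
  u0 = b.a.(b.0 + 0\{b} + a.b.0) :: ··b··> u1
  u1 = a.(b.0 + 0\{b} + a.b.0) :: ··a··> u2
  u2 = b.0 + 0\{b} + a.b.0 :: ··a··> u3, ··b··> u4
  u3 = b.0 :: ··b··> u4
  u4 = 0 :: ·
Reachable graph of Q (4 states):
  v0 = b.a.(b.0 + 0\{b} + a.0) :: ··b··> v1
  v1 = a.(b.0 + 0\{b} + a.0) :: ··a··> v2
  v2 = b.0 + 0\{b} + a.0 :: ··a··> v3, ··b··> v3
  v3 = 0 :: ·
Trace ⟨baab⟩ through P, begin at {u0}:
  after b @ step 1: {u1}
  after a @ step 2: {u2}
  after a @ step 3: {u3}
  after b @ step 4: {u4}
  P completes σ.
Trace ⟨baab⟩ through Q, begin at {v0}:
  after b @ step 1: {v1}
  after a @ step 2: {v2}
  after a @ step 3: {v3}
  after b @ step 4: ∅  — Q cannot continue

baab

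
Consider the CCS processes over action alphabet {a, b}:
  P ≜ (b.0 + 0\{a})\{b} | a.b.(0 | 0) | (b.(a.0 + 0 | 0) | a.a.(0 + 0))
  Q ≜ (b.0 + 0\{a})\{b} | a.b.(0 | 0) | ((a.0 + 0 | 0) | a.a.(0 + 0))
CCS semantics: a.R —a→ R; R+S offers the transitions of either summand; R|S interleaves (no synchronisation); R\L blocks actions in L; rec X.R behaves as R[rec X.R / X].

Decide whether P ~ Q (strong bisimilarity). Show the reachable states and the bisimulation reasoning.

NO

P's transition system — 27 states:
  u0 = (b.0 + 0\{a})\{b} | a.b.(0 | 0) | (b.(a.0 + 0 | 0) | a.a.(0 + 0)) ⊢ =a=> u1, =a=> u2, =b=> u3
  u1 = (b.0 + 0\{a})\{b} | a.b.(0 | 0) | (b.(a.0 + 0 | 0) | a.(0 + 0)) ⊢ =a=> u4, =a=> u5, =b=> u6
  u2 = (b.0 + 0\{a})\{b} | b.(0 | 0) | (b.(a.0 + 0 | 0) | a.a.(0 + 0)) ⊢ =a=> u5, =b=> u7, =b=> u8
  u3 = (b.0 + 0\{a})\{b} | a.b.(0 | 0) | ((a.0 + 0 | 0) | a.a.(0 + 0)) ⊢ =a=> u6, =a=> u8, =a=> u9
  u4 = (b.0 + 0\{a})\{b} | a.b.(0 | 0) | (b.(a.0 + 0 | 0) | (0 + 0)) ⊢ =a=> u10, =b=> u11
  u5 = (b.0 + 0\{a})\{b} | b.(0 | 0) | (b.(a.0 + 0 | 0) | a.(0 + 0)) ⊢ =a=> u10, =b=> u12, =b=> u13
  u6 = (b.0 + 0\{a})\{b} | a.b.(0 | 0) | ((a.0 + 0 | 0) | a.(0 + 0)) ⊢ =a=> u11, =a=> u13, =a=> u14
  u7 = (b.0 + 0\{a})\{b} | (0 | 0) | (b.(a.0 + 0 | 0) | a.a.(0 + 0)) ⊢ =a=> u12, =b=> u15
  u8 = (b.0 + 0\{a})\{b} | b.(0 | 0) | ((a.0 + 0 | 0) | a.a.(0 + 0)) ⊢ =a=> u13, =a=> u16, =b=> u15
  u9 = (b.0 + 0\{a})\{b} | a.b.(0 | 0) | (0 | a.a.(0 + 0)) ⊢ =a=> u14, =a=> u16
  u10 = (b.0 + 0\{a})\{b} | b.(0 | 0) | (b.(a.0 + 0 | 0) | (0 + 0)) ⊢ =b=> u17, =b=> u18
  u11 = (b.0 + 0\{a})\{b} | a.b.(0 | 0) | ((a.0 + 0 | 0) | (0 + 0)) ⊢ =a=> u18, =a=> u19
  u12 = (b.0 + 0\{a})\{b} | (0 | 0) | (b.(a.0 + 0 | 0) | a.(0 + 0)) ⊢ =a=> u17, =b=> u20
  u13 = (b.0 + 0\{a})\{b} | b.(0 | 0) | ((a.0 + 0 | 0) | a.(0 + 0)) ⊢ =a=> u18, =a=> u21, =b=> u20
  u14 = (b.0 + 0\{a})\{b} | a.b.(0 | 0) | (0 | a.(0 + 0)) ⊢ =a=> u19, =a=> u21
  u15 = (b.0 + 0\{a})\{b} | (0 | 0) | ((a.0 + 0 | 0) | a.a.(0 + 0)) ⊢ =a=> u20, =a=> u22
  u16 = (b.0 + 0\{a})\{b} | b.(0 | 0) | (0 | a.a.(0 + 0)) ⊢ =a=> u21, =b=> u22
  u17 = (b.0 + 0\{a})\{b} | (0 | 0) | (b.(a.0 + 0 | 0) | (0 + 0)) ⊢ =b=> u23
  u18 = (b.0 + 0\{a})\{b} | b.(0 | 0) | ((a.0 + 0 | 0) | (0 + 0)) ⊢ =a=> u24, =b=> u23
  u19 = (b.0 + 0\{a})\{b} | a.b.(0 | 0) | (0 | (0 + 0)) ⊢ =a=> u24
  u20 = (b.0 + 0\{a})\{b} | (0 | 0) | ((a.0 + 0 | 0) | a.(0 + 0)) ⊢ =a=> u23, =a=> u25
  u21 = (b.0 + 0\{a})\{b} | b.(0 | 0) | (0 | a.(0 + 0)) ⊢ =a=> u24, =b=> u25
  u22 = (b.0 + 0\{a})\{b} | (0 | 0) | (0 | a.a.(0 + 0)) ⊢ =a=> u25
  u23 = (b.0 + 0\{a})\{b} | (0 | 0) | ((a.0 + 0 | 0) | (0 + 0)) ⊢ =a=> u26
  u24 = (b.0 + 0\{a})\{b} | b.(0 | 0) | (0 | (0 + 0)) ⊢ =b=> u26
  u25 = (b.0 + 0\{a})\{b} | (0 | 0) | (0 | a.(0 + 0)) ⊢ =a=> u26
  u26 = (b.0 + 0\{a})\{b} | (0 | 0) | (0 | (0 + 0)) ⊢ stopped
Q's transition system — 18 states:
  v0 = (b.0 + 0\{a})\{b} | a.b.(0 | 0) | ((a.0 + 0 | 0) | a.a.(0 + 0)) ⊢ =a=> v1, =a=> v2, =a=> v3
  v1 = (b.0 + 0\{a})\{b} | a.b.(0 | 0) | ((a.0 + 0 | 0) | a.(0 + 0)) ⊢ =a=> v4, =a=> v5, =a=> v6
  v2 = (b.0 + 0\{a})\{b} | a.b.(0 | 0) | (0 | a.a.(0 + 0)) ⊢ =a=> v5, =a=> v7
  v3 = (b.0 + 0\{a})\{b} | b.(0 | 0) | ((a.0 + 0 | 0) | a.a.(0 + 0)) ⊢ =a=> v6, =a=> v7, =b=> v8
  v4 = (b.0 + 0\{a})\{b} | a.b.(0 | 0) | ((a.0 + 0 | 0) | (0 + 0)) ⊢ =a=> v10, =a=> v9
  v5 = (b.0 + 0\{a})\{b} | a.b.(0 | 0) | (0 | a.(0 + 0)) ⊢ =a=> v11, =a=> v9
  v6 = (b.0 + 0\{a})\{b} | b.(0 | 0) | ((a.0 + 0 | 0) | a.(0 + 0)) ⊢ =a=> v10, =a=> v11, =b=> v12
  v7 = (b.0 + 0\{a})\{b} | b.(0 | 0) | (0 | a.a.(0 + 0)) ⊢ =a=> v11, =b=> v13
  v8 = (b.0 + 0\{a})\{b} | (0 | 0) | ((a.0 + 0 | 0) | a.a.(0 + 0)) ⊢ =a=> v12, =a=> v13
  v9 = (b.0 + 0\{a})\{b} | a.b.(0 | 0) | (0 | (0 + 0)) ⊢ =a=> v14
  v10 = (b.0 + 0\{a})\{b} | b.(0 | 0) | ((a.0 + 0 | 0) | (0 + 0)) ⊢ =a=> v14, =b=> v15
  v11 = (b.0 + 0\{a})\{b} | b.(0 | 0) | (0 | a.(0 + 0)) ⊢ =a=> v14, =b=> v16
  v12 = (b.0 + 0\{a})\{b} | (0 | 0) | ((a.0 + 0 | 0) | a.(0 + 0)) ⊢ =a=> v15, =a=> v16
  v13 = (b.0 + 0\{a})\{b} | (0 | 0) | (0 | a.a.(0 + 0)) ⊢ =a=> v16
  v14 = (b.0 + 0\{a})\{b} | b.(0 | 0) | (0 | (0 + 0)) ⊢ =b=> v17
  v15 = (b.0 + 0\{a})\{b} | (0 | 0) | ((a.0 + 0 | 0) | (0 + 0)) ⊢ =a=> v17
  v16 = (b.0 + 0\{a})\{b} | (0 | 0) | (0 | a.(0 + 0)) ⊢ =a=> v17
  v17 = (b.0 + 0\{a})\{b} | (0 | 0) | (0 | (0 + 0)) ⊢ stopped
Partition-refinement fixed point:
  B0 = {u0}
  B1 = {u2}
  B2 = {u8, v3}
  B3 = {u15, v8}
  B4 = {u20, u22, v12, v13}
  B5 = {u23, u25, v15, v16}
  B6 = {u26, v17}
  B7 = {u13, u16, v6, v7}
  B8 = {u18, u21, v10, v11}
  B9 = {u24, v14}
  B10 = {u5}
  B11 = {u10}
  B12 = {u17}
  B13 = {u12}
  B14 = {u7}
  B15 = {u3, v0}
  B16 = {u6, u9, v1, v2}
  B17 = {u11, u14, v4, v5}
  B18 = {u19, v9}
  B19 = {u1}
  B20 = {u4}
u0 ∈ B0, v0 ∈ B15 → different blocks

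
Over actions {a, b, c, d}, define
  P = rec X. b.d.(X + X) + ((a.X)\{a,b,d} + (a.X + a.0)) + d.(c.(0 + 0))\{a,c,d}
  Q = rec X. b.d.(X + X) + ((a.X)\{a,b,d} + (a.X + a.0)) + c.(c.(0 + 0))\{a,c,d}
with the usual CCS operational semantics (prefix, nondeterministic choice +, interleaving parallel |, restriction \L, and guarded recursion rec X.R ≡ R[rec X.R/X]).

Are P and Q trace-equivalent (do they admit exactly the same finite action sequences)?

traces(P) ≠ traces(Q) — witness ⟨d⟩

P's transition system — 5 states:
  u0 = rec X. b.d.(X + X) + ((a.X)\{a,b,d} + (a.X + a.0)) + d.(c.(0 + 0))\{a,c,d} :: —a→ u0, —a→ u1, —b→ u2, —d→ u3
  u1 = 0 :: (no moves)
  u2 = d.((rec X. b.d.(X + X) + ((a.X)\{a,b,d} + (a.X + a.0)) + d.(c.(0 + 0))\{a,c,d}) + (rec X. b.d.(X + X) + ((a.X)\{a,b,d} + (a.X + a.0)) + d.(c.(0 + 0))\{a,c,d})) :: —d→ u4
  u3 = (c.(0 + 0))\{a,c,d} :: (no moves)
  u4 = (rec X. b.d.(X + X) + ((a.X)\{a,b,d} + (a.X + a.0)) + d.(c.(0 + 0))\{a,c,d}) + (rec X. b.d.(X + X) + ((a.X)\{a,b,d} + (a.X + a.0)) + d.(c.(0 + 0))\{a,c,d}) :: —a→ u0, —a→ u1, —b→ u2, —d→ u3
Q's transition system — 5 states:
  v0 = rec X. b.d.(X + X) + ((a.X)\{a,b,d} + (a.X + a.0)) + c.(c.(0 + 0))\{a,c,d} :: —a→ v0, —a→ v1, —b→ v2, —c→ v3
  v1 = 0 :: (no moves)
  v2 = d.((rec X. b.d.(X + X) + ((a.X)\{a,b,d} + (a.X + a.0)) + c.(c.(0 + 0))\{a,c,d}) + (rec X. b.d.(X + X) + ((a.X)\{a,b,d} + (a.X + a.0)) + c.(c.(0 + 0))\{a,c,d})) :: —d→ v4
  v3 = (c.(0 + 0))\{a,c,d} :: (no moves)
  v4 = (rec X. b.d.(X + X) + ((a.X)\{a,b,d} + (a.X + a.0)) + c.(c.(0 + 0))\{a,c,d}) + (rec X. b.d.(X + X) + ((a.X)\{a,b,d} + (a.X + a.0)) + c.(c.(0 + 0))\{a,c,d}) :: —a→ v0, —a→ v1, —b→ v2, —c→ v3
Trace ⟨d⟩ through P, begin at {u0}:
  step 1 (d): {u3}
  ✓ P
Trace ⟨d⟩ through Q, begin at {v0}:
  step 1 (d): ∅  — Q cannot continue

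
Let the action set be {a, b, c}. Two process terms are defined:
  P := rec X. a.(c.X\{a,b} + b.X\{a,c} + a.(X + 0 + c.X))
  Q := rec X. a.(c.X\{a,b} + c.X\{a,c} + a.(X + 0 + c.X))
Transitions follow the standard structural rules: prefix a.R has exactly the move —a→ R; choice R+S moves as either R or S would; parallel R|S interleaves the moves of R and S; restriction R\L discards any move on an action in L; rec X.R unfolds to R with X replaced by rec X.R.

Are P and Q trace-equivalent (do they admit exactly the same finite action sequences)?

trace-distinct — witness ⟨ab⟩

Reachable graph of P (5 states):
  u0 = rec X. a.(c.X\{a,b} + b.X\{a,c} + a.(X + 0 + c.X)) | —a→ u1
  u1 = c.(rec X. a.(c.X\{a,b} + b.X\{a,c} + a.(X + 0 + c.X)))\{a,b} + b.(rec X. a.(c.X\{a,b} + b.X\{a,c} + a.(X + 0 + c.X)))\{a,c} + a.((rec X. a.(c.X\{a,b} + b.X\{a,c} + a.(X + 0 + c.X))) + 0 + c.(rec X. a.(c.X\{a,b} + b.X\{a,c} + a.(X + 0 + c.X)))) | —a→ u2, —b→ u3, —c→ u4
  u2 = (rec X. a.(c.X\{a,b} + b.X\{a,c} + a.(X + 0 + c.X))) + 0 + c.(rec X. a.(c.X\{a,b} + b.X\{a,c} + a.(X + 0 + c.X))) | —a→ u1, —c→ u0
  u3 = (rec X. a.(c.X\{a,b} + b.X\{a,c} + a.(X + 0 + c.X)))\{a,c} | ∅
  u4 = (rec X. a.(c.X\{a,b} + b.X\{a,c} + a.(X + 0 + c.X)))\{a,b} | ∅
Reachable graph of Q (5 states):
  v0 = rec X. a.(c.X\{a,b} + c.X\{a,c} + a.(X + 0 + c.X)) | —a→ v1
  v1 = c.(rec X. a.(c.X\{a,b} + c.X\{a,c} + a.(X + 0 + c.X)))\{a,b} + c.(rec X. a.(c.X\{a,b} + c.X\{a,c} + a.(X + 0 + c.X)))\{a,c} + a.((rec X. a.(c.X\{a,b} + c.X\{a,c} + a.(X + 0 + c.X))) + 0 + c.(rec X. a.(c.X\{a,b} + c.X\{a,c} + a.(X + 0 + c.X)))) | —a→ v2, —c→ v3, —c→ v4
  v2 = (rec X. a.(c.X\{a,b} + c.X\{a,c} + a.(X + 0 + c.X))) + 0 + c.(rec X. a.(c.X\{a,b} + c.X\{a,c} + a.(X + 0 + c.X))) | —a→ v1, —c→ v0
  v3 = (rec X. a.(c.X\{a,b} + c.X\{a,c} + a.(X + 0 + c.X)))\{a,b} | ∅
  v4 = (rec X. a.(c.X\{a,b} + c.X\{a,c} + a.(X + 0 + c.X)))\{a,c} | ∅
Run σ = ⟨ab⟩ on P: start {u0}
  after a @ step 1: {u1}
  after b @ step 2: {u3}
  P completes σ.
Run σ = ⟨ab⟩ on Q: start {v0}
  after a @ step 1: {v1}
  after b @ step 2: no successor for Q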